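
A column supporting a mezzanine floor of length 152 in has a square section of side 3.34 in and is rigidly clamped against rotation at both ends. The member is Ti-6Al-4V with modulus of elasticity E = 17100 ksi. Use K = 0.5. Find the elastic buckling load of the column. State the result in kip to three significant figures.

I = a⁴/12 = 3.34⁴/12 = 10.37 in⁴
Effective length L_e = K·L = 0.5 × 152 = 76.00 in
P_cr = π²EI / L_e² = π² × 17100×10³ × 10.37 / 76.00² = 3.030×10^5 lb

P_cr ≈ 303 kip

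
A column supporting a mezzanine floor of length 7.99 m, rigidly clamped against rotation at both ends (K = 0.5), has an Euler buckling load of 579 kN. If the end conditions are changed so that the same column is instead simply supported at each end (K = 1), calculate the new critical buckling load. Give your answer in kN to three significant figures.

P_cr ∝ 1/K², so P_cr,new = P_cr,old × (K_old/K_new)² = 579 × (0.5/1)²
= 579 × 0.2500 = 145 kN

P_cr ≈ 145 kN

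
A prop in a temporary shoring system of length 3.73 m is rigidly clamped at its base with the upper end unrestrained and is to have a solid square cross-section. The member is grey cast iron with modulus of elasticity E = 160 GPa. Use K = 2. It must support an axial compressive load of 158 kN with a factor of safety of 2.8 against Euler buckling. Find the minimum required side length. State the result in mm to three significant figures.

a ≈ 117 mm

Required P_cr = n·P = 2.8 × 158 = 442.4 kN
L_e = K·L = 2 × 3.73 = 7.460 m
Required I = P_cr·L_e²/(π²E) = 4.424×10^5 × 7.460² / (π² × 1.60×10^11) = 1.559×10^-5 m⁴
I_req = 1.559×10^7 mm⁴
Solid square: I = a⁴/12  ⇒  a = (12I)^(1/4) = (12×1.559×10^7)^(1/4) = 117 mm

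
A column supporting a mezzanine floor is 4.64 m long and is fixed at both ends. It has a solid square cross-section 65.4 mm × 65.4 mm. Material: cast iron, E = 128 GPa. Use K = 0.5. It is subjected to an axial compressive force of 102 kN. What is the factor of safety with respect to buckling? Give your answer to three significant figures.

I = a⁴/12 = 65.4⁴/12 = 1.525×10^6 mm⁴
I = 1.525×10^6 mm⁴ = 1.525×10^-6 m⁴
Effective length L_e = K·L = 0.5 × 4.64 = 2.320 m
P_cr = π²EI / L_e² = π² × 128×10⁹ × 1.525×10^-6 / 2.320² = 3.578×10^5 N
Factor of safety n = P_cr / P = 357.82 / 102 = 3.51

n ≈ 3.51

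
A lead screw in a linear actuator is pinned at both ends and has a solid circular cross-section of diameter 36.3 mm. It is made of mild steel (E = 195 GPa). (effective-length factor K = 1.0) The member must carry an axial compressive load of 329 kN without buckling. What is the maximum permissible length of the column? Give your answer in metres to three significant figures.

I = πd⁴/64 = π×36.3⁴/64 = 8.523×10^4 mm⁴
I = 8.523×10^-8 m⁴
At the buckling limit P_cr = P = 3.290×10^5 N
From P_cr = π²EI/(K·L)²:  L = (1/K)·√(π²EI/P_cr) = (1/1)·√(π²×1.95×10^11×8.523×10^-8/3.290×10^5)
L = 0.706 m

L_max ≈ 0.706 m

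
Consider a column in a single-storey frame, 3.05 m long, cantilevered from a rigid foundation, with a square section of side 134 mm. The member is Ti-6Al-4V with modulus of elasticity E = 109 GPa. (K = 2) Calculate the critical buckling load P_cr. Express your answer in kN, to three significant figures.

I = a⁴/12 = 134⁴/12 = 2.687×10^7 mm⁴
I = 2.687×10^7 mm⁴ = 2.687×10^-5 m⁴
Effective length L_e = K·L = 2 × 3.05 = 6.100 m
P_cr = π²EI / L_e² = π² × 109×10⁹ × 2.687×10^-5 / 6.100² = 7.768×10^5 N

P_cr ≈ 777 kN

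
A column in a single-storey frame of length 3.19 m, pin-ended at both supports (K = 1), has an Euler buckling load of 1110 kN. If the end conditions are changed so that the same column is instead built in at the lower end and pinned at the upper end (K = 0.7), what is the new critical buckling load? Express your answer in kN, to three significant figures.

P_cr ≈ 2270 kN

P_cr ∝ 1/K², so P_cr,new = P_cr,old × (K_old/K_new)² = 1110 × (1/0.7)²
= 1110 × 2.041 = 2270 kN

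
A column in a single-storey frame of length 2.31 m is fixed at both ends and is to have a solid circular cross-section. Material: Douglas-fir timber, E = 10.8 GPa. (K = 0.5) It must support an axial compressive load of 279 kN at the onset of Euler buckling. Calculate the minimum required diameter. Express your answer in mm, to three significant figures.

L_e = K·L = 0.5 × 2.31 = 1.155 m
Required I = P_cr·L_e²/(π²E) = 2.790×10^5 × 1.155² / (π² × 1.08×10^10) = 3.492×10^-6 m⁴
I_req = 3.492×10^6 mm⁴
Solid circle: I = πd⁴/64  ⇒  d = (64I/π)^(1/4) = (64×3.492×10^6/π)^(1/4) = 91.8 mm

d ≈ 91.8 mm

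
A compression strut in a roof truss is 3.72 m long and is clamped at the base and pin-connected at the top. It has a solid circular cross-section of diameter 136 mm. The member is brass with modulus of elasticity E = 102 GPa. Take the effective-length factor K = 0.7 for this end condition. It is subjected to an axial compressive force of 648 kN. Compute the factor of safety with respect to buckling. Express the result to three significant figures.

I = πd⁴/64 = π×136⁴/64 = 1.679×10^7 mm⁴
I = 1.679×10^7 mm⁴ = 1.679×10^-5 m⁴
Effective length L_e = K·L = 0.7 × 3.72 = 2.604 m
P_cr = π²EI / L_e² = π² × 102×10⁹ × 1.679×10^-5 / 2.604² = 2.493×10^6 N
Factor of safety n = P_cr / P = 2493.1 / 648 = 3.85

n ≈ 3.85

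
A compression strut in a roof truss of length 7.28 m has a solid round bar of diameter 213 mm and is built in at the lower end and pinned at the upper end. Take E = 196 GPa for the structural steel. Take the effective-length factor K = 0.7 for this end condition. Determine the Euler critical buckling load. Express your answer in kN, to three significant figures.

I = πd⁴/64 = π×213⁴/64 = 1.010×10^8 mm⁴
I = 1.010×10^8 mm⁴ = 1.010×10^-4 m⁴
Effective length L_e = K·L = 0.7 × 7.28 = 5.096 m
P_cr = π²EI / L_e² = π² × 196×10⁹ × 1.010×10^-4 / 5.096² = 7.526×10^6 N

P_cr ≈ 7530 kN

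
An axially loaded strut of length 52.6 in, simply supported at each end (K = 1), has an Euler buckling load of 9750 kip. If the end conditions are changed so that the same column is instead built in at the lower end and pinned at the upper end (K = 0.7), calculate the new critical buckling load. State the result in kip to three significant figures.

P_cr ∝ 1/K², so P_cr,new = P_cr,old × (K_old/K_new)² = 9750 × (1/0.7)²
= 9750 × 2.041 = 19900 kip

P_cr ≈ 19900 kip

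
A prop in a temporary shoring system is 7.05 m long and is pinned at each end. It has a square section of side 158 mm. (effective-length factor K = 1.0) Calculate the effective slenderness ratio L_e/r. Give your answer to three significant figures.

For a square r = a/√12 = 158/√12 = 45.61 mm
L_e = K·L = 1 × 7.05 m = 7.050 m = 7050.0 mm
λ = L_e / r_min = 7050.0 / 45.61 = 155

λ ≈ 155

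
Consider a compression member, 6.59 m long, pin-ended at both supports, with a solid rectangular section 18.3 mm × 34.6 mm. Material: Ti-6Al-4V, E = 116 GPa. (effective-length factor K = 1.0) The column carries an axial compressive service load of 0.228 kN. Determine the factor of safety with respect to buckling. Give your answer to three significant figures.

n ≈ 2.04

Buckling occurs about the weak axis: I_min = h·b³/12 with b = 18.3 mm (the shorter side).
I_min = 34.6×18.3³/12 = 1.767×10^4 mm⁴
I = 1.767×10^4 mm⁴ = 1.767×10^-8 m⁴
Effective length L_e = K·L = 1 × 6.59 = 6.590 m
P_cr = π²EI / L_e² = π² × 116×10⁹ × 1.767×10^-8 / 6.590² = 465.8 N
Factor of safety n = P_cr / P = 0.46584 / 0.228 = 2.04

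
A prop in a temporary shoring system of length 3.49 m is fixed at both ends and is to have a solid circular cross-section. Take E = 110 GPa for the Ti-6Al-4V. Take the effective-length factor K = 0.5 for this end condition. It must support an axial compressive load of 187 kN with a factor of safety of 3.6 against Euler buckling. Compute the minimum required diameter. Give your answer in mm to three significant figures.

d ≈ 78.8 mm

Required P_cr = n·P = 3.6 × 187 = 673.2 kN
L_e = K·L = 0.5 × 3.49 = 1.745 m
Required I = P_cr·L_e²/(π²E) = 6.732×10^5 × 1.745² / (π² × 1.10×10^11) = 1.888×10^-6 m⁴
I_req = 1.888×10^6 mm⁴
Solid circle: I = πd⁴/64  ⇒  d = (64I/π)^(1/4) = (64×1.888×10^6/π)^(1/4) = 78.8 mm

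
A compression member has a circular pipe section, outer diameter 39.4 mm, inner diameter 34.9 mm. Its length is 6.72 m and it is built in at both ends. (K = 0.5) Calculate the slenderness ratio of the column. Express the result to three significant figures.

d_o = 39.4 mm, d_i = 34.9 mm
I = π(d_o⁴ − d_i⁴)/64 = π(39.4⁴ − 34.90⁴)/64 = 4.547×10^4 mm⁴
A = 262.6 mm²;  r_min = √(I/A) = √(4.547×10^4/262.6) = 13.16 mm
L_e = K·L = 0.5 × 6.72 m = 3.360 m = 3360.0 mm
λ = L_e / r_min = 3360.0 / 13.16 = 255

λ ≈ 255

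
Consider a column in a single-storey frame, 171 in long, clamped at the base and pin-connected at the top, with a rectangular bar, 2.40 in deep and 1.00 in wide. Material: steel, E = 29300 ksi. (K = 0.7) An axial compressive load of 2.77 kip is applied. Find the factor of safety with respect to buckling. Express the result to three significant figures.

Buckling occurs about the weak axis: I_min = h·b³/12 with b = 1.00 in (the shorter side).
I_min = 2.40×1.00³/12 = 0.2000 in⁴
Effective length L_e = K·L = 0.7 × 171 = 119.7 in
P_cr = π²EI / L_e² = π² × 29300×10³ × 0.2000 / 119.7² = 4.037×10^3 lb
Factor of safety n = P_cr / P = 4.0365 / 2.77 = 1.46

n ≈ 1.46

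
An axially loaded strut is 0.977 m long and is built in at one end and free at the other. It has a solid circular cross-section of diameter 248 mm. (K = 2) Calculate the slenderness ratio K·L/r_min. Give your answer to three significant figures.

λ ≈ 31.5

I = πd⁴/64 = π×248⁴/64 = 1.857×10^8 mm⁴
A = 4.831×10^4 mm²;  r_min = √(I/A) = √(1.857×10^8/4.831×10^4) = 62.00 mm
L_e = K·L = 2 × 0.977 m = 1.954 m = 1954.0 mm
λ = L_e / r_min = 1954.0 / 62.00 = 31.5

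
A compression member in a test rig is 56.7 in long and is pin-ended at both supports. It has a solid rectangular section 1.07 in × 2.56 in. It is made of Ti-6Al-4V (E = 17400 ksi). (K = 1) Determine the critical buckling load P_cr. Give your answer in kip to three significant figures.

Buckling occurs about the weak axis: I_min = h·b³/12 with b = 1.07 in (the shorter side).
I_min = 2.56×1.07³/12 = 0.2613 in⁴
Effective length L_e = K·L = 1 × 56.7 = 56.70 in
P_cr = π²EI / L_e² = π² × 17400×10³ × 0.2613 / 56.70² = 1.396×10^4 lb

P_cr ≈ 14.0 kip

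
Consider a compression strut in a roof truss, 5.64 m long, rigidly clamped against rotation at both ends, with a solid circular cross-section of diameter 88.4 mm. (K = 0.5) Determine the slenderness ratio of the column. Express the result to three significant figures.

λ ≈ 128

I = πd⁴/64 = π×88.4⁴/64 = 2.998×10^6 mm⁴
A = 6.138×10^3 mm²;  r_min = √(I/A) = √(2.998×10^6/6.138×10^3) = 22.10 mm
L_e = K·L = 0.5 × 5.64 m = 2.820 m = 2820.0 mm
λ = L_e / r_min = 2820.0 / 22.10 = 128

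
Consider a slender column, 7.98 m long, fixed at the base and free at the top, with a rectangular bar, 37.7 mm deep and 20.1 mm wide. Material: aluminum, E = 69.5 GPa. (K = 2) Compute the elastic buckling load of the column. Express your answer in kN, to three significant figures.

Buckling occurs about the weak axis: I_min = h·b³/12 with b = 20.1 mm (the shorter side).
I_min = 37.7×20.1³/12 = 2.551×10^4 mm⁴
I = 2.551×10^4 mm⁴ = 2.551×10^-8 m⁴
Effective length L_e = K·L = 2 × 7.98 = 15.96 m
P_cr = π²EI / L_e² = π² × 69.5×10⁹ × 2.551×10^-8 / 15.96² = 68.70 N

P_cr ≈ 0.0687 kN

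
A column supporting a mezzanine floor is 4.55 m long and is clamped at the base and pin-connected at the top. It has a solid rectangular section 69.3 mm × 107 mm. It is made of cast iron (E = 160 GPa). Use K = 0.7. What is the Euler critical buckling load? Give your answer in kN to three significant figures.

Buckling occurs about the weak axis: I_min = h·b³/12 with b = 69.3 mm (the shorter side).
I_min = 107×69.3³/12 = 2.968×10^6 mm⁴
I = 2.968×10^6 mm⁴ = 2.968×10^-6 m⁴
Effective length L_e = K·L = 0.7 × 4.55 = 3.185 m
P_cr = π²EI / L_e² = π² × 160×10⁹ × 2.968×10^-6 / 3.185² = 4.620×10^5 N

P_cr ≈ 462 kN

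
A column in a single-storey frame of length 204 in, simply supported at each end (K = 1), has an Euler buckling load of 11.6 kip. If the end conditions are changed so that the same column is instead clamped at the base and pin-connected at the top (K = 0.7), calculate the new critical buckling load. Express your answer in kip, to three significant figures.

P_cr ∝ 1/K², so P_cr,new = P_cr,old × (K_old/K_new)² = 11.6 × (1/0.7)²
= 11.6 × 2.041 = 23.7 kip

P_cr ≈ 23.7 kip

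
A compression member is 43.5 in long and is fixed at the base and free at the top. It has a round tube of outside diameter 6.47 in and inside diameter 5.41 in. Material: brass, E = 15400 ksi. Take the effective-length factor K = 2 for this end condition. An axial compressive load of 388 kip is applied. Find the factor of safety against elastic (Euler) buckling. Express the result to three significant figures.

n ≈ 2.28

d_o = 6.47 in, d_i = 5.41 in
I = π(d_o⁴ − d_i⁴)/64 = π(6.47⁴ − 5.410⁴)/64 = 43.97 in⁴
Effective length L_e = K·L = 2 × 43.5 = 87.00 in
P_cr = π²EI / L_e² = π² × 15400×10³ × 43.97 / 87.00² = 8.829×10^5 lb
Factor of safety n = P_cr / P = 882.92 / 388 = 2.28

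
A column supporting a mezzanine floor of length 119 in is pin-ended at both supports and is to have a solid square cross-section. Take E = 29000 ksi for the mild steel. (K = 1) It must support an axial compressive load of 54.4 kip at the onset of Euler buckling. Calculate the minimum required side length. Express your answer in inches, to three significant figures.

a ≈ 2.38 in

L_e = K·L = 1 × 119 = 119.0 in
Required I = P_cr·L_e²/(π²E) = 5.440×10^4 × 119.0² / (π² × 2.90×10^7) = 2.692 in⁴
Solid square: I = a⁴/12  ⇒  a = (12I)^(1/4) = (12×2.692)^(1/4) = 2.38 in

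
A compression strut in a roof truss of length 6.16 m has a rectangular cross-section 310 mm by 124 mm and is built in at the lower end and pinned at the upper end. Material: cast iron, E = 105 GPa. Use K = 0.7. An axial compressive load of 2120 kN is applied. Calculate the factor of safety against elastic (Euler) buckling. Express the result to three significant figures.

n ≈ 1.29

Buckling occurs about the weak axis: I_min = h·b³/12 with b = 124 mm (the shorter side).
I_min = 310×124³/12 = 4.925×10^7 mm⁴
I = 4.925×10^7 mm⁴ = 4.925×10^-5 m⁴
Effective length L_e = K·L = 0.7 × 6.16 = 4.312 m
P_cr = π²EI / L_e² = π² × 105×10⁹ × 4.925×10^-5 / 4.312² = 2.745×10^6 N
Factor of safety n = P_cr / P = 2745.2 / 2120 = 1.29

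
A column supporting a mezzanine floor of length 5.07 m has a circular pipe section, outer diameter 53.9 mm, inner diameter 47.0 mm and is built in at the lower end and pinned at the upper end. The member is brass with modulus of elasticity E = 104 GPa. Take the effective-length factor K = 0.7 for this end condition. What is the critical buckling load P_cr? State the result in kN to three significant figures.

P_cr ≈ 14.2 kN

d_o = 53.9 mm, d_i = 47.0 mm
I = π(d_o⁴ − d_i⁴)/64 = π(53.9⁴ − 47.00⁴)/64 = 1.748×10^5 mm⁴
I = 1.748×10^5 mm⁴ = 1.748×10^-7 m⁴
Effective length L_e = K·L = 0.7 × 5.07 = 3.549 m
P_cr = π²EI / L_e² = π² × 104×10⁹ × 1.748×10^-7 / 3.549² = 1.424×10^4 N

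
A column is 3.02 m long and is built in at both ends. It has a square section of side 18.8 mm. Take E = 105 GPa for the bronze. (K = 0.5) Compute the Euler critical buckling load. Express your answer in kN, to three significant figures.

I = a⁴/12 = 18.8⁴/12 = 1.041×10^4 mm⁴
I = 1.041×10^4 mm⁴ = 1.041×10^-8 m⁴
Effective length L_e = K·L = 0.5 × 3.02 = 1.510 m
P_cr = π²EI / L_e² = π² × 105×10⁹ × 1.041×10^-8 / 1.510² = 4.731×10^3 N

P_cr ≈ 4.73 kN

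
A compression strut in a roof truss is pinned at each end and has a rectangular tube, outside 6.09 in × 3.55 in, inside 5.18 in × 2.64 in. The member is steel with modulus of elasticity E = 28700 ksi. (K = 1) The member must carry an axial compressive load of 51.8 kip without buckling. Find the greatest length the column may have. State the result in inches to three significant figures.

Weak-axis I_min = (h_o·b_o³ − h_i·b_i³)/12 with b_o = 3.55, b_i = 2.640 in (shorter outer/inner sides).
I_min = (6.09×3.55³ − 5.180×2.640³)/12 = 14.76 in⁴
At the buckling limit P_cr = P = 5.180×10^4 lb
From P_cr = π²EI/(K·L)²:  L = (1/K)·√(π²EI/P_cr) = (1/1)·√(π²×2.87×10^7×14.76/5.180×10^4)
L = 284 in

L_max ≈ 284 in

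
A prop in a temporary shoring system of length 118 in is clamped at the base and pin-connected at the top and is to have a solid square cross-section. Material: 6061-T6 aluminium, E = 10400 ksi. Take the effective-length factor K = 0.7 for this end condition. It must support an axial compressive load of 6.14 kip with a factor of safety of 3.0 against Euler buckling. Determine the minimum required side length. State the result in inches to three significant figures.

a ≈ 1.96 in

Required P_cr = n·P = 3.0 × 6.14 = 18.42 kip
L_e = K·L = 0.7 × 118 = 82.60 in
Required I = P_cr·L_e²/(π²E) = 1.842×10^4 × 82.60² / (π² × 1.04×10^7) = 1.224 in⁴
Solid square: I = a⁴/12  ⇒  a = (12I)^(1/4) = (12×1.224)^(1/4) = 1.96 in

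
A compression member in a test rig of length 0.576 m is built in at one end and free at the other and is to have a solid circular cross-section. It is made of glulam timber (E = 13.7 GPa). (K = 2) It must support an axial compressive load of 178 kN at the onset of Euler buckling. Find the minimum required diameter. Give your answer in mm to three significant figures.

L_e = K·L = 2 × 0.576 = 1.152 m
Required I = P_cr·L_e²/(π²E) = 1.780×10^5 × 1.152² / (π² × 1.37×10^10) = 1.747×10^-6 m⁴
I_req = 1.747×10^6 mm⁴
Solid circle: I = πd⁴/64  ⇒  d = (64I/π)^(1/4) = (64×1.747×10^6/π)^(1/4) = 77.2 mm

d ≈ 77.2 mm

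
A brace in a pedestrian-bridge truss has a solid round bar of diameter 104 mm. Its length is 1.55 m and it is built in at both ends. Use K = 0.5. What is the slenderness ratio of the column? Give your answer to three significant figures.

λ ≈ 29.8

For a solid circle r = d/4 = 104/4 = 26.00 mm
L_e = K·L = 0.5 × 1.55 m = 0.7750 m = 775.00 mm
λ = L_e / r_min = 775.00 / 26.00 = 29.8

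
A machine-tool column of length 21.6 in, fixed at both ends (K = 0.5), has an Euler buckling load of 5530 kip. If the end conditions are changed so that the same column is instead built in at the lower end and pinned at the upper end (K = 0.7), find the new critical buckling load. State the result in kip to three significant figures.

P_cr ∝ 1/K², so P_cr,new = P_cr,old × (K_old/K_new)² = 5530 × (0.5/0.7)²
= 5530 × 0.5102 = 2820 kip

P_cr ≈ 2820 kip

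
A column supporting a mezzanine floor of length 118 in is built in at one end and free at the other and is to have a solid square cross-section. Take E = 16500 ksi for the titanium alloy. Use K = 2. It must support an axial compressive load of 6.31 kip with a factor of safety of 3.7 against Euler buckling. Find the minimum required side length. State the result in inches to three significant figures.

a ≈ 3.13 in

Required P_cr = n·P = 3.7 × 6.31 = 23.35 kip
L_e = K·L = 2 × 118 = 236.0 in
Required I = P_cr·L_e²/(π²E) = 2.335×10^4 × 236.0² / (π² × 1.65×10^7) = 7.985 in⁴
Solid square: I = a⁴/12  ⇒  a = (12I)^(1/4) = (12×7.985)^(1/4) = 3.13 in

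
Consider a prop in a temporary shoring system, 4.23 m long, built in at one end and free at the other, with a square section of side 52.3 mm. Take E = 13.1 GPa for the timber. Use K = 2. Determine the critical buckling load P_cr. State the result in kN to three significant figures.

I = a⁴/12 = 52.3⁴/12 = 6.235×10^5 mm⁴
I = 6.235×10^5 mm⁴ = 6.235×10^-7 m⁴
Effective length L_e = K·L = 2 × 4.23 = 8.460 m
P_cr = π²EI / L_e² = π² × 13.1×10⁹ × 6.235×10^-7 / 8.460² = 1.126×10^3 N

P_cr ≈ 1.13 kN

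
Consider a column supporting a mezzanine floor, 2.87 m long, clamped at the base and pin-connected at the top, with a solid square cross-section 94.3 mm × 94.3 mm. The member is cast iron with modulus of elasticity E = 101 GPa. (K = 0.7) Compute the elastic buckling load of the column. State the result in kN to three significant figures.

I = a⁴/12 = 94.3⁴/12 = 6.590×10^6 mm⁴
I = 6.590×10^6 mm⁴ = 6.590×10^-6 m⁴
Effective length L_e = K·L = 0.7 × 2.87 = 2.009 m
P_cr = π²EI / L_e² = π² × 101×10⁹ × 6.590×10^-6 / 2.009² = 1.628×10^6 N

P_cr ≈ 1630 kN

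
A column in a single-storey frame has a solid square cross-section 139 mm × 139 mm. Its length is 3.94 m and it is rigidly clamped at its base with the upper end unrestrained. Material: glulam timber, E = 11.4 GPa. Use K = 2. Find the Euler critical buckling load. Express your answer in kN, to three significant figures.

P_cr ≈ 56.4 kN

I = a⁴/12 = 139⁴/12 = 3.111×10^7 mm⁴
I = 3.111×10^7 mm⁴ = 3.111×10^-5 m⁴
Effective length L_e = K·L = 2 × 3.94 = 7.880 m
P_cr = π²EI / L_e² = π² × 11.4×10⁹ × 3.111×10^-5 / 7.880² = 5.637×10^4 N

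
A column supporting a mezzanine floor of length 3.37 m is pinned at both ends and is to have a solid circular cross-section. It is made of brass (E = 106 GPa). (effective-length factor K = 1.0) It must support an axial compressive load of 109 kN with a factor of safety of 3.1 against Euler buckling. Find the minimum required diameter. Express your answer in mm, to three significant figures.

Required P_cr = n·P = 3.1 × 109 = 337.9 kN
L_e = K·L = 1 × 3.37 = 3.370 m
Required I = P_cr·L_e²/(π²E) = 3.379×10^5 × 3.370² / (π² × 1.06×10^11) = 3.668×10^-6 m⁴
I_req = 3.668×10^6 mm⁴
Solid circle: I = πd⁴/64  ⇒  d = (64I/π)^(1/4) = (64×3.668×10^6/π)^(1/4) = 93.0 mm

d ≈ 93.0 mm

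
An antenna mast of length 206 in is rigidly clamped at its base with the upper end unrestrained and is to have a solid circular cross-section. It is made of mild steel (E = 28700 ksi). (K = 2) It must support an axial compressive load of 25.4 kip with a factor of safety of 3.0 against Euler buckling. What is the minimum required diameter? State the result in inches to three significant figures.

Required P_cr = n·P = 3.0 × 25.4 = 76.20 kip
L_e = K·L = 2 × 206 = 412.0 in
Required I = P_cr·L_e²/(π²E) = 7.620×10^4 × 412.0² / (π² × 2.87×10^7) = 45.66 in⁴
Solid circle: I = πd⁴/64  ⇒  d = (64I/π)^(1/4) = (64×45.66/π)^(1/4) = 5.52 in

d ≈ 5.52 in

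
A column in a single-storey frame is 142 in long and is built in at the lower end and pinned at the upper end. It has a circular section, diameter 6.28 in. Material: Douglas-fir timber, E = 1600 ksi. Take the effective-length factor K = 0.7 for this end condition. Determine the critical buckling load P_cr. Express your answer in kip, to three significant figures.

P_cr ≈ 122 kip

I = πd⁴/64 = π×6.28⁴/64 = 76.35 in⁴
Effective length L_e = K·L = 0.7 × 142 = 99.40 in
P_cr = π²EI / L_e² = π² × 1600×10³ × 76.35 / 99.40² = 1.220×10^5 lb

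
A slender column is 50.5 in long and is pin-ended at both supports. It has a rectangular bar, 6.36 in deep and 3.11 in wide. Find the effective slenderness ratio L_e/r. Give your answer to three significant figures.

λ ≈ 56.2

Buckling occurs about the weak axis: I_min = h·b³/12 with b = 3.11 in (the shorter side).
I_min = 6.36×3.11³/12 = 15.94 in⁴
A = 19.78 in²;  r_min = √(I/A) = √(15.94/19.78) = 0.8978 in
L_e = K·L = 1 × 50.5 = 50.50 in
λ = L_e / r_min = 50.500 / 0.8978 = 56.2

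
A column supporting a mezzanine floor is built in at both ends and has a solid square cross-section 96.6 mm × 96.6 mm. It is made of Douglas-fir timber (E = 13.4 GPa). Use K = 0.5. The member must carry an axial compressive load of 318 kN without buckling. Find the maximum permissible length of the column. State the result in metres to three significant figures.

L_max ≈ 3.47 m

I = a⁴/12 = 96.6⁴/12 = 7.257×10^6 mm⁴
I = 7.257×10^-6 m⁴
At the buckling limit P_cr = P = 3.180×10^5 N
From P_cr = π²EI/(K·L)²:  L = (1/K)·√(π²EI/P_cr) = (1/0.5)·√(π²×1.34×10^10×7.257×10^-6/3.180×10^5)
L = 3.47 m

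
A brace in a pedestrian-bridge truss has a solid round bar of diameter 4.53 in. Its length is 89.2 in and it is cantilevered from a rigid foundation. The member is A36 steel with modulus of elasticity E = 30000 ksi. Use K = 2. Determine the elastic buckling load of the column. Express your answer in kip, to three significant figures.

P_cr ≈ 192 kip

I = πd⁴/64 = π×4.53⁴/64 = 20.67 in⁴
Effective length L_e = K·L = 2 × 89.2 = 178.4 in
P_cr = π²EI / L_e² = π² × 30000×10³ × 20.67 / 178.4² = 1.923×10^5 lb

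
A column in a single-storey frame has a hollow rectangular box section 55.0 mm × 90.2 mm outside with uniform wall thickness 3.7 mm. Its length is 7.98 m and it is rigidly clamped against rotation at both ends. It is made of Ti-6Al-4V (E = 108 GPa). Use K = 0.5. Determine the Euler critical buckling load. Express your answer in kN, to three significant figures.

P_cr ≈ 33.9 kN

Inner dimensions: h_i = 90.2 − 2×3.7 = 82.80 mm, b_i = 55.0 − 2×3.7 = 47.60 mm
Weak-axis I_min = (h_o·b_o³ − h_i·b_i³)/12 with b_o = 55.0, b_i = 47.60 mm (shorter outer/inner sides).
I_min = (90.2×55.0³ − 82.80×47.60³)/12 = 5.064×10^5 mm⁴
I = 5.064×10^5 mm⁴ = 5.064×10^-7 m⁴
Effective length L_e = K·L = 0.5 × 7.98 = 3.990 m
P_cr = π²EI / L_e² = π² × 108×10⁹ × 5.064×10^-7 / 3.990² = 3.391×10^4 N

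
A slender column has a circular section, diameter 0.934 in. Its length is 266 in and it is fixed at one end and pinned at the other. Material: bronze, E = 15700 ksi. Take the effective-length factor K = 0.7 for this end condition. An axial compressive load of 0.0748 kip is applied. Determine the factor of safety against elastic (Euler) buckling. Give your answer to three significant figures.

I = πd⁴/64 = π×0.934⁴/64 = 3.736×10^-2 in⁴
Effective length L_e = K·L = 0.7 × 266 = 186.2 in
P_cr = π²EI / L_e² = π² × 15700×10³ × 3.736×10^-2 / 186.2² = 167.0 lb
Factor of safety n = P_cr / P = 0.16695 / 0.0748 = 2.23

n ≈ 2.23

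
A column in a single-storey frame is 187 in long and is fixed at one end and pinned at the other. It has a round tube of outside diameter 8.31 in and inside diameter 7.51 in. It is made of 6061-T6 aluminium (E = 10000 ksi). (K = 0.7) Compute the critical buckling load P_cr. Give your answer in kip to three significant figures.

d_o = 8.31 in, d_i = 7.51 in
I = π(d_o⁴ − d_i⁴)/64 = π(8.31⁴ − 7.510⁴)/64 = 77.94 in⁴
Effective length L_e = K·L = 0.7 × 187 = 130.9 in
P_cr = π²EI / L_e² = π² × 10000×10³ × 77.94 / 130.9² = 4.489×10^5 lb

P_cr ≈ 449 kip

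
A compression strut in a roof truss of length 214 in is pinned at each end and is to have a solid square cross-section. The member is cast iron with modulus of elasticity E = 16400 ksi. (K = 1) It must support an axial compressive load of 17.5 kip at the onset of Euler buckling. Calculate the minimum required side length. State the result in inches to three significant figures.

L_e = K·L = 1 × 214 = 214.0 in
Required I = P_cr·L_e²/(π²E) = 1.750×10^4 × 214.0² / (π² × 1.64×10^7) = 4.951 in⁴
Solid square: I = a⁴/12  ⇒  a = (12I)^(1/4) = (12×4.951)^(1/4) = 2.78 in

a ≈ 2.78 in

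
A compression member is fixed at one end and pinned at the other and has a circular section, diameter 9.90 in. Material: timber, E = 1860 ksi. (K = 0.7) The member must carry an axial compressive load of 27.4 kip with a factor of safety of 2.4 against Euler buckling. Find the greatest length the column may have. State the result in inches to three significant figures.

I = πd⁴/64 = π×9.90⁴/64 = 471.5 in⁴
Required critical load P_cr = n·P = 2.4 × 27.4 = 65.76 kip = 6.576×10^4 lb
From P_cr = π²EI/(K·L)²:  L = (1/K)·√(π²EI/P_cr) = (1/0.7)·√(π²×1.86×10^6×471.5/6.576×10^4)
L = 518 in

L_max ≈ 518 in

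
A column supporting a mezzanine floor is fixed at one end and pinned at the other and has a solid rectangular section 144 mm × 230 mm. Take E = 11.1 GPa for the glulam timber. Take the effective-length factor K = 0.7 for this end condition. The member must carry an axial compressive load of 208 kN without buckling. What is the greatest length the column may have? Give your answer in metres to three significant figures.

Buckling occurs about the weak axis: I_min = h·b³/12 with b = 144 mm (the shorter side).
I_min = 230×144³/12 = 5.723×10^7 mm⁴
I = 5.723×10^-5 m⁴
At the buckling limit P_cr = P = 2.080×10^5 N
From P_cr = π²EI/(K·L)²:  L = (1/K)·√(π²EI/P_cr) = (1/0.7)·√(π²×1.11×10^10×5.723×10^-5/2.080×10^5)
L = 7.84 m

L_max ≈ 7.84 m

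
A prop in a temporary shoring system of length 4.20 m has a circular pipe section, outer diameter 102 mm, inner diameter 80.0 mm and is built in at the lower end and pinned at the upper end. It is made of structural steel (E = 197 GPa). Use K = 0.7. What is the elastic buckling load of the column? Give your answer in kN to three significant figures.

d_o = 102 mm, d_i = 80.0 mm
I = π(d_o⁴ − d_i⁴)/64 = π(102⁴ − 80.00⁴)/64 = 3.303×10^6 mm⁴
I = 3.303×10^6 mm⁴ = 3.303×10^-6 m⁴
Effective length L_e = K·L = 0.7 × 4.20 = 2.940 m
P_cr = π²EI / L_e² = π² × 197×10⁹ × 3.303×10^-6 / 2.940² = 7.429×10^5 N

P_cr ≈ 743 kN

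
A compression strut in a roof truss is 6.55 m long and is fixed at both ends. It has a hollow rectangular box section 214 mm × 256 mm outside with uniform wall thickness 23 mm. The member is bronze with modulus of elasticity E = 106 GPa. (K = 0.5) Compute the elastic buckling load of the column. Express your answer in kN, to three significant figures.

Inner dimensions: h_i = 256 − 2×23 = 210.0 mm, b_i = 214 − 2×23 = 168.0 mm
Weak-axis I_min = (h_o·b_o³ − h_i·b_i³)/12 with b_o = 214, b_i = 168.0 mm (shorter outer/inner sides).
I_min = (256×214³ − 210.0×168.0³)/12 = 1.261×10^8 mm⁴
I = 1.261×10^8 mm⁴ = 1.261×10^-4 m⁴
Effective length L_e = K·L = 0.5 × 6.55 = 3.275 m
P_cr = π²EI / L_e² = π² × 106×10⁹ × 1.261×10^-4 / 3.275² = 1.230×10^7 N

P_cr ≈ 12300 kN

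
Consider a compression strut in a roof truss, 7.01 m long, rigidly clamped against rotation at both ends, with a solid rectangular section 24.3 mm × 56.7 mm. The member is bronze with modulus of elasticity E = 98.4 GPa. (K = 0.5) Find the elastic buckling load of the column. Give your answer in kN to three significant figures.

P_cr ≈ 5.36 kN

Buckling occurs about the weak axis: I_min = h·b³/12 with b = 24.3 mm (the shorter side).
I_min = 56.7×24.3³/12 = 6.780×10^4 mm⁴
I = 6.780×10^4 mm⁴ = 6.780×10^-8 m⁴
Effective length L_e = K·L = 0.5 × 7.01 = 3.505 m
P_cr = π²EI / L_e² = π² × 98.4×10⁹ × 6.780×10^-8 / 3.505² = 5.360×10^3 N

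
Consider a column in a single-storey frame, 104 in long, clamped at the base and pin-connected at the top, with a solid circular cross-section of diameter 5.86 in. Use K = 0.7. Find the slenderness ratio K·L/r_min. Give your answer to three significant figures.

λ ≈ 49.7

For a solid circle r = d/4 = 5.86/4 = 1.465 in
L_e = K·L = 0.7 × 104 = 72.80 in
λ = L_e / r_min = 72.800 / 1.465 = 49.7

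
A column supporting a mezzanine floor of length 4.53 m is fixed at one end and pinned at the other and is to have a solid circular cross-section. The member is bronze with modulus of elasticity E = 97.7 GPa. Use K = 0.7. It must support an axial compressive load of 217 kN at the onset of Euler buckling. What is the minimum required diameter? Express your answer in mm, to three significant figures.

d ≈ 82.4 mm

L_e = K·L = 0.7 × 4.53 = 3.171 m
Required I = P_cr·L_e²/(π²E) = 2.170×10^5 × 3.171² / (π² × 9.77×10^10) = 2.263×10^-6 m⁴
I_req = 2.263×10^6 mm⁴
Solid circle: I = πd⁴/64  ⇒  d = (64I/π)^(1/4) = (64×2.263×10^6/π)^(1/4) = 82.4 mm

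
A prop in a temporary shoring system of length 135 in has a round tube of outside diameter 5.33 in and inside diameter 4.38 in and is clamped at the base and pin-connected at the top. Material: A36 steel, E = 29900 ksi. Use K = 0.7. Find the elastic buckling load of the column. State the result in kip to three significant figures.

d_o = 5.33 in, d_i = 4.38 in
I = π(d_o⁴ − d_i⁴)/64 = π(5.33⁴ − 4.380⁴)/64 = 21.55 in⁴
Effective length L_e = K·L = 0.7 × 135 = 94.50 in
P_cr = π²EI / L_e² = π² × 29900×10³ × 21.55 / 94.50² = 7.121×10^5 lb

P_cr ≈ 712 kip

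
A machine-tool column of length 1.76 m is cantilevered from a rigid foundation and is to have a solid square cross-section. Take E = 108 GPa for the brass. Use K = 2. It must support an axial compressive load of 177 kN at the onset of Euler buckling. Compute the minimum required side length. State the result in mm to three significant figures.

L_e = K·L = 2 × 1.76 = 3.520 m
Required I = P_cr·L_e²/(π²E) = 1.770×10^5 × 3.520² / (π² × 1.08×10^11) = 2.057×10^-6 m⁴
I_req = 2.057×10^6 mm⁴
Solid square: I = a⁴/12  ⇒  a = (12I)^(1/4) = (12×2.057×10^6)^(1/4) = 70.5 mm

a ≈ 70.5 mm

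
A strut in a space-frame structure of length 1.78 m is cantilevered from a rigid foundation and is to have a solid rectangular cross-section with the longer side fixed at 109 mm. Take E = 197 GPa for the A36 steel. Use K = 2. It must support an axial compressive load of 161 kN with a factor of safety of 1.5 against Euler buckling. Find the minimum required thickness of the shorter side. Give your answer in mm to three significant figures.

Required P_cr = n·P = 1.5 × 161 = 241.5 kN
L_e = K·L = 2 × 1.78 = 3.560 m
Required I = P_cr·L_e²/(π²E) = 2.415×10^5 × 3.560² / (π² × 1.97×10^11) = 1.574×10^-6 m⁴
I_req = 1.574×10^6 mm⁴
Rectangle, weak axis: I_min = h·b³/12 with h = 109 mm fixed  ⇒  b = (12I/h)^(1/3) = 55.8 mm

b ≈ 55.8 mm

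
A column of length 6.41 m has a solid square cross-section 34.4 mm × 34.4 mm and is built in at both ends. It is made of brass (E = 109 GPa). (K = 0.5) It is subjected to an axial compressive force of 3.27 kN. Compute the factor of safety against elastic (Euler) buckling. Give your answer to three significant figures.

n ≈ 3.74

I = a⁴/12 = 34.4⁴/12 = 1.167×10^5 mm⁴
I = 1.167×10^5 mm⁴ = 1.167×10^-7 m⁴
Effective length L_e = K·L = 0.5 × 6.41 = 3.205 m
P_cr = π²EI / L_e² = π² × 109×10⁹ × 1.167×10^-7 / 3.205² = 1.222×10^4 N
Factor of safety n = P_cr / P = 12.221 / 3.27 = 3.74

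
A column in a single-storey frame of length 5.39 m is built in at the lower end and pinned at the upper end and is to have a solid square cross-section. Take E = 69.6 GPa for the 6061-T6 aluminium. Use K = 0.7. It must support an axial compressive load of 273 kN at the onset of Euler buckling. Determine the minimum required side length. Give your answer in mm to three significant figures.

a ≈ 90.8 mm

L_e = K·L = 0.7 × 5.39 = 3.773 m
Required I = P_cr·L_e²/(π²E) = 2.730×10^5 × 3.773² / (π² × 6.96×10^10) = 5.658×10^-6 m⁴
I_req = 5.658×10^6 mm⁴
Solid square: I = a⁴/12  ⇒  a = (12I)^(1/4) = (12×5.658×10^6)^(1/4) = 90.8 mm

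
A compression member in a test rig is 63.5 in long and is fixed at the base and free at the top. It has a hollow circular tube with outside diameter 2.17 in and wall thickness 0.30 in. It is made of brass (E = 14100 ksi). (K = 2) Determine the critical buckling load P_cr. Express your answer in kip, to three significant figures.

Inner diameter d_i = 2.17 − 2×0.30 = 1.570 in
I = π(d_o⁴ − d_i⁴)/64 = π(2.17⁴ − 1.570⁴)/64 = 0.7902 in⁴
Effective length L_e = K·L = 2 × 63.5 = 127.0 in
P_cr = π²EI / L_e² = π² × 14100×10³ × 0.7902 / 127.0² = 6.818×10^3 lb

P_cr ≈ 6.82 kip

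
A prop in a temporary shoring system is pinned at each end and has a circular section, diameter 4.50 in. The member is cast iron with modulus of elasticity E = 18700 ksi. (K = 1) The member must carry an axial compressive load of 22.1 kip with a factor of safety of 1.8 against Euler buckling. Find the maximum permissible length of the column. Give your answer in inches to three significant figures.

L_max ≈ 306 in

I = πd⁴/64 = π×4.50⁴/64 = 20.13 in⁴
Required critical load P_cr = n·P = 1.8 × 22.1 = 39.78 kip = 3.978×10^4 lb
From P_cr = π²EI/(K·L)²:  L = (1/K)·√(π²EI/P_cr) = (1/1)·√(π²×1.87×10^7×20.13/3.978×10^4)
L = 306 in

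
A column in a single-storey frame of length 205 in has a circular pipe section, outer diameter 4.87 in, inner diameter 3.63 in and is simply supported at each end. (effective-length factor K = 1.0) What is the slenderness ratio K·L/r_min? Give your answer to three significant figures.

λ ≈ 135

d_o = 4.87 in, d_i = 3.63 in
I = π(d_o⁴ − d_i⁴)/64 = π(4.87⁴ − 3.630⁴)/64 = 19.09 in⁴
A = 8.278 in²;  r_min = √(I/A) = √(19.09/8.278) = 1.519 in
L_e = K·L = 1 × 205 = 205.0 in
λ = L_e / r_min = 205.00 / 1.519 = 135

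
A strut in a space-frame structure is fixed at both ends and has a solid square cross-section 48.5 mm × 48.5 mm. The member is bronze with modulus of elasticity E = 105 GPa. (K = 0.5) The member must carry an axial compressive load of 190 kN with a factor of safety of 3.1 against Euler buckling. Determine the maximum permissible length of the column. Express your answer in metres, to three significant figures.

I = a⁴/12 = 48.5⁴/12 = 4.611×10^5 mm⁴
I = 4.611×10^-7 m⁴
Required critical load P_cr = n·P = 3.1 × 190 = 589.0 kN = 5.890×10^5 N
From P_cr = π²EI/(K·L)²:  L = (1/K)·√(π²EI/P_cr) = (1/0.5)·√(π²×1.05×10^11×4.611×10^-7/5.890×10^5)
L = 1.80 m

L_max ≈ 1.80 m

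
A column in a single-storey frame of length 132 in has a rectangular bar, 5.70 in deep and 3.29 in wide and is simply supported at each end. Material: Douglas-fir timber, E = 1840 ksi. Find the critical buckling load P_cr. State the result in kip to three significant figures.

Buckling occurs about the weak axis: I_min = h·b³/12 with b = 3.29 in (the shorter side).
I_min = 5.70×3.29³/12 = 16.92 in⁴
Effective length L_e = K·L = 1 × 132 = 132.0 in
P_cr = π²EI / L_e² = π² × 1840×10³ × 16.92 / 132.0² = 1.763×10^4 lb

P_cr ≈ 17.6 kip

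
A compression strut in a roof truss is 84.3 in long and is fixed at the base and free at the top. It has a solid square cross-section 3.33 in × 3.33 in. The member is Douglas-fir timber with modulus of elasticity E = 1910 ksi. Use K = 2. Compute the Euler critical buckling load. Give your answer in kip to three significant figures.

I = a⁴/12 = 3.33⁴/12 = 10.25 in⁴
Effective length L_e = K·L = 2 × 84.3 = 168.6 in
P_cr = π²EI / L_e² = π² × 1910×10³ × 10.25 / 168.6² = 6.795×10^3 lb

P_cr ≈ 6.80 kip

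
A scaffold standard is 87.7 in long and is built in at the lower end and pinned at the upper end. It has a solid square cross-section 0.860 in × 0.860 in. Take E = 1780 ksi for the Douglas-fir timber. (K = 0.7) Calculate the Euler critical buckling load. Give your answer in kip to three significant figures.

P_cr ≈ 0.212 kip

I = a⁴/12 = 0.860⁴/12 = 4.558×10^-2 in⁴
Effective length L_e = K·L = 0.7 × 87.7 = 61.39 in
P_cr = π²EI / L_e² = π² × 1780×10³ × 4.558×10^-2 / 61.39² = 212.5 lb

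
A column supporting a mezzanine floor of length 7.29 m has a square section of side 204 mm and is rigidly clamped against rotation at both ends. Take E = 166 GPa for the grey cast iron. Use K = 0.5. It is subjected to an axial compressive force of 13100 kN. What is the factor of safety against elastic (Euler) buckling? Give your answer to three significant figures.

I = a⁴/12 = 204⁴/12 = 1.443×10^8 mm⁴
I = 1.443×10^8 mm⁴ = 1.443×10^-4 m⁴
Effective length L_e = K·L = 0.5 × 7.29 = 3.645 m
P_cr = π²EI / L_e² = π² × 166×10⁹ × 1.443×10^-4 / 3.645² = 1.780×10^7 N
Factor of safety n = P_cr / P = 17797 / 13100 = 1.36

n ≈ 1.36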